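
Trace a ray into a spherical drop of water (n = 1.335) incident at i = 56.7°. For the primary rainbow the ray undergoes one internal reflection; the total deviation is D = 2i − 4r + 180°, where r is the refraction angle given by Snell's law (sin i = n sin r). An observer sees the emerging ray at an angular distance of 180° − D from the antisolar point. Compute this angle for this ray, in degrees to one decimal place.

sin r = sin 56.7° / 1.335 = 0.8358/1.335 = 0.6261; r = 38.76°.
D = 2·56.7° − 4·38.76° + 180° = 113.40° − 155.04° + 180° = 138.36°.
Angle from antisolar point = 180° − D = 41.64°.

41.6°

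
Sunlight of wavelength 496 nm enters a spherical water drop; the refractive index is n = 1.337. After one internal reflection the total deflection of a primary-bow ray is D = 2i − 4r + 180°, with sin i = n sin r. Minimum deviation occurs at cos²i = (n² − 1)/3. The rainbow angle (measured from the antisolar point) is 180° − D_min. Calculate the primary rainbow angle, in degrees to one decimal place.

cos²i = (1.78757 − 1)/3 = 0.26252; i = arccos(0.51237) = 59.178°.
sin r = sin 59.178°/1.337 = 0.64231; r = 39.964°.
D_min = 2·59.178° − 4·39.964° + 180° = 138.500°.
Rainbow angle = 180° − D_min = 41.500°.

41.5°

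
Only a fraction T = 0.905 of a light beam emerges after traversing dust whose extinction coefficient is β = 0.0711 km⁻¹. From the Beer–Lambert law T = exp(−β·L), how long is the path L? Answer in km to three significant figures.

Beer–Lambert: T = exp(−βL) ⇒ L = −ln(T)/β = −ln(0.905)/0.0711 = 0.0998/0.0711 = 1.404 km.

1.40 km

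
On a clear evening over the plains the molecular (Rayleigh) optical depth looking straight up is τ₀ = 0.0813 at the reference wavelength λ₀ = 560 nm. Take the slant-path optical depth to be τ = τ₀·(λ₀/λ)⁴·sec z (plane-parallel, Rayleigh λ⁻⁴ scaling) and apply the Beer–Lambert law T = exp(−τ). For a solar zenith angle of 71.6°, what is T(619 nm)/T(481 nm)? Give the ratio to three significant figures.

1.35

Airmass: sec 71.6° = 3.1681.
τ(619 nm) = 0.0813 × (560/619)⁴ × 3.1681 = 0.0813 × 0.6699 × 3.1681 = 0.1725.
τ(481 nm) = 0.0813 × (560/481)⁴ × 3.1681 = 0.0813 × 1.8373 × 3.1681 = 0.4732.
T(619)/T(481) = exp(τ_B − τ_A) = exp(0.3007) = 1.3508.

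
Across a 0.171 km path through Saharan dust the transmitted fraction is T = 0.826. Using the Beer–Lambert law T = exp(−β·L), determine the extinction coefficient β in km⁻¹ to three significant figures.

Beer–Lambert: T = exp(−βL) ⇒ β = −ln(T)/L = −ln(0.826)/0.171 = 0.1912/0.171 = 1.118 km⁻¹.

1.12 km⁻¹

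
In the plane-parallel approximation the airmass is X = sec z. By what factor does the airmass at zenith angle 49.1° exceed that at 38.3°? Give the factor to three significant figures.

1.20

X(49.1°)/X(38.3°) = sec 49.1° / sec 38.3° = cos 38.3° / cos 49.1° = 0.7848/0.6547 = 1.1986.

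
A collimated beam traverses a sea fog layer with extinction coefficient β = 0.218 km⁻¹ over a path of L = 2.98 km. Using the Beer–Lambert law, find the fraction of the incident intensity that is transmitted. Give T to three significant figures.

τ = β·L = 0.218 × 2.98 = 0.6496.
T = exp(−0.6496) = 0.5222.

0.522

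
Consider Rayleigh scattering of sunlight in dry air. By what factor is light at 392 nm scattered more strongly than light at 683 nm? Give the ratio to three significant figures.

Rayleigh scattering ∝ λ⁻⁴, so the ratio of coefficients is the inverse fourth power of the wavelength ratio.
σ(392)/σ(683) = (683/392)⁴ = (1.7423)⁴ = 9.216.

9.22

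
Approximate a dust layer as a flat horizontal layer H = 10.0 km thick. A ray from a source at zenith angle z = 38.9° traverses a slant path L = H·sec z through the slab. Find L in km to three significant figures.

12.8 km

sec z = 1/cos 38.9° = 1.2849.
L = 10.0 × 1.2849 = 12.849 km.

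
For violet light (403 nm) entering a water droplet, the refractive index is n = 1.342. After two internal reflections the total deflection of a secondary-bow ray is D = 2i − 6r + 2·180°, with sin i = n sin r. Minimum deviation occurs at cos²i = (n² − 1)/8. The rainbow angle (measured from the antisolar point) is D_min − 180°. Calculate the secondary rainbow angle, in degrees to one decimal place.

cos²i = (1.80096 − 1)/8 = 0.10012; i = arccos(0.31642) = 71.554°.
sin r = sin 71.554°/1.342 = 0.70687; r = 44.981°.
D_min = 2·71.554° − 6·44.981° + 360° = 233.222°.
Rainbow angle = D_min − 180° = 53.222°.

53.2°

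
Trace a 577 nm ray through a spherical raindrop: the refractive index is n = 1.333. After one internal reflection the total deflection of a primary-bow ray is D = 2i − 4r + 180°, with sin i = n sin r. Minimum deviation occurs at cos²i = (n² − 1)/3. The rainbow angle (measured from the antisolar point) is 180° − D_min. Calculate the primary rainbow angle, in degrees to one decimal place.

cos²i = (1.77689 − 1)/3 = 0.25896; i = arccos(0.50888) = 59.410°.
sin r = sin 59.410°/1.333 = 0.64579; r = 40.225°.
D_min = 2·59.410° − 4·40.225° + 180° = 137.922°.
Rainbow angle = 180° − D_min = 42.078°.

42.1°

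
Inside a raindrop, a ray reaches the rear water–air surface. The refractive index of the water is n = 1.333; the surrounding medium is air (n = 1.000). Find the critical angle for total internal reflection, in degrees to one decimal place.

48.6°

sin θ_c = n_air / n = 1.000 / 1.333 = 0.7502.
θ_c = arcsin(0.7502) = 48.61°.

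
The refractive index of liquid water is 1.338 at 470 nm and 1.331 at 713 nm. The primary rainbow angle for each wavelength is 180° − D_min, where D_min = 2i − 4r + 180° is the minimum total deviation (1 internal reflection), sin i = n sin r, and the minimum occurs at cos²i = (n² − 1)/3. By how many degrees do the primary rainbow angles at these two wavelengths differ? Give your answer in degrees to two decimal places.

1.01°

At 470 nm (n = 1.338): cos²i = 0.26341 → i = 59.120°, r = 39.899°, D_min = 138.643°, rainbow angle = 41.357°.
At 713 nm (n = 1.331): cos²i = 0.25719 → i = 59.527°, r = 40.356°, D_min = 137.630°, rainbow angle = 42.370°.
Angular width = |41.357° − 42.370°| = 1.013°.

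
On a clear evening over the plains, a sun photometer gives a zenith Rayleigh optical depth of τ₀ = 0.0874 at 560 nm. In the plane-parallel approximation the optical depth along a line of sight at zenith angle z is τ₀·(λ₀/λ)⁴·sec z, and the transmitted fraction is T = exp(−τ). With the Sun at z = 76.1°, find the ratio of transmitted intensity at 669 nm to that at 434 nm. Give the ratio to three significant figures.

2.29

Airmass: sec 76.1° = 4.1627.
τ(669 nm) = 0.0874 × (560/669)⁴ × 4.1627 = 0.0874 × 0.4910 × 4.1627 = 0.1786.
τ(434 nm) = 0.0874 × (560/434)⁴ × 4.1627 = 0.0874 × 2.7720 × 4.1627 = 1.0085.
T(669)/T(434) = exp(τ_B − τ_A) = exp(0.8299) = 2.2931.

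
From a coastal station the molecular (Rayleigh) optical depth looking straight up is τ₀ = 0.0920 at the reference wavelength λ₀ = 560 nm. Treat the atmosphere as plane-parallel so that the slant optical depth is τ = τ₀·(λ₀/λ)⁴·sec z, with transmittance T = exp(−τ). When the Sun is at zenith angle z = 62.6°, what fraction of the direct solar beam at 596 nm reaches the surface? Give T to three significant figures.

sec 62.6° = 2.1730.
τ = 0.0920 × (560/596)⁴ × 2.1730 = 0.0920 × 0.7794 × 2.1730 = 0.1558.
T = exp(−0.1558) = 0.8557.

0.856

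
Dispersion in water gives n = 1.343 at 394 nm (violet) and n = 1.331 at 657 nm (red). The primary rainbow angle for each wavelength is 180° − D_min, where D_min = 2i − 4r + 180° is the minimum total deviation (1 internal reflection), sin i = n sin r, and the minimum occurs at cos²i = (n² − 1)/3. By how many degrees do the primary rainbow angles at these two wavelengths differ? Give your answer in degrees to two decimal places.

1.72°

At 394 nm (n = 1.343): cos²i = 0.26788 → i = 58.830°, r = 39.577°, D_min = 139.354°, rainbow angle = 40.646°.
At 657 nm (n = 1.331): cos²i = 0.25719 → i = 59.527°, r = 40.356°, D_min = 137.630°, rainbow angle = 42.370°.
Angular width = |40.646° − 42.370°| = 1.724°.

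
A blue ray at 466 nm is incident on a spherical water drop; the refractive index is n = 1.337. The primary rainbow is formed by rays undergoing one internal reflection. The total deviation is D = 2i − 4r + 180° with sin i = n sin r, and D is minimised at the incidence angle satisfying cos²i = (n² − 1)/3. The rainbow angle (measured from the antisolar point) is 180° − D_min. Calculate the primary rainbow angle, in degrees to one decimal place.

cos²i = (1.78757 − 1)/3 = 0.26252; i = arccos(0.51237) = 59.178°.
sin r = sin 59.178°/1.337 = 0.64231; r = 39.964°.
D_min = 2·59.178° − 4·39.964° + 180° = 138.500°.
Rainbow angle = 180° − D_min = 41.500°.

41.5°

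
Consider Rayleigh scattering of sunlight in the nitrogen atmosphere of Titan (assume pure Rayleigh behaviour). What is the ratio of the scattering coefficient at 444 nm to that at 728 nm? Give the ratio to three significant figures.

7.23

Rayleigh scattering ∝ λ⁻⁴, so the ratio of coefficients is the inverse fourth power of the wavelength ratio.
σ(444)/σ(728) = (728/444)⁴ = (1.6396)⁴ = 7.228.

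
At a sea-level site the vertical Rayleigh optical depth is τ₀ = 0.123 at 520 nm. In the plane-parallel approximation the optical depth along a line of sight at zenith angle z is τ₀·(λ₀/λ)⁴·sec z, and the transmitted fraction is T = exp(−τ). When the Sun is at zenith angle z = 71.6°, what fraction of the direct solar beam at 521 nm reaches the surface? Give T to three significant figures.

sec 71.6° = 3.1681.
τ = 0.123 × (520/521)⁴ × 3.1681 = 0.123 × 0.9923 × 3.1681 = 0.3867.
T = exp(−0.3867) = 0.6793.

0.679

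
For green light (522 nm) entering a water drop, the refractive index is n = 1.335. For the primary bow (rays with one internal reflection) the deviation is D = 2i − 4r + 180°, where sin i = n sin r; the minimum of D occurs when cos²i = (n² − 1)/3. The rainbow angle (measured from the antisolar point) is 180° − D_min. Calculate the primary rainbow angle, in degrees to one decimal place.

cos²i = (1.78222 − 1)/3 = 0.26074; i = arccos(0.51063) = 59.294°.
sin r = sin 59.294°/1.335 = 0.64405; r = 40.094°.
D_min = 2·59.294° − 4·40.094° + 180° = 138.212°.
Rainbow angle = 180° − D_min = 41.788°.

41.8°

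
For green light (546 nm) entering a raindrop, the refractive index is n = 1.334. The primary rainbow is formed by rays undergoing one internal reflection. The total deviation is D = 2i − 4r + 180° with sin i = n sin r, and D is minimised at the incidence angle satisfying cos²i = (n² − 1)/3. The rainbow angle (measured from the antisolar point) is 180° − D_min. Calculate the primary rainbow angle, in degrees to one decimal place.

cos²i = (1.77956 − 1)/3 = 0.25985; i = arccos(0.50976) = 59.352°.
sin r = sin 59.352°/1.334 = 0.64492; r = 40.159°.
D_min = 2·59.352° − 4·40.159° + 180° = 138.067°.
Rainbow angle = 180° − D_min = 41.933°.

41.9°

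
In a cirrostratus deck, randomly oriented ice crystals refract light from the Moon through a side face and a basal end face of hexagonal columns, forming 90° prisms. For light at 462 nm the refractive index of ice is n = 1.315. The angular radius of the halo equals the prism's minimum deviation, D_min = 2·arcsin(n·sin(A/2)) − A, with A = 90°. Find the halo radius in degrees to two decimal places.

46.82°

n·sin(A/2) = 1.315 × sin 45° = 1.315 × 0.7071 = 0.9298.
D_min = 2·arcsin(0.9298) − 90° = 2 × 68.411° − 90° = 46.821°.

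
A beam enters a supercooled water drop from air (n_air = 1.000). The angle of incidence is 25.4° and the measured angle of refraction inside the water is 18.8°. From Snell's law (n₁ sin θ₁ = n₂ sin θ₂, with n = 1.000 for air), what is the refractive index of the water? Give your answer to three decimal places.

1.331

n = sin θ_i / sin θ_r = sin 25.4° / sin 18.8° = 0.4289 / 0.3223 = 1.3310.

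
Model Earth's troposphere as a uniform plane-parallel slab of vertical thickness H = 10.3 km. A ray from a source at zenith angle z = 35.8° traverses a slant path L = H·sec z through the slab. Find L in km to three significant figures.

sec z = 1/cos 35.8° = 1.2329.
L = 10.3 × 1.2329 = 12.699 km.

12.7 km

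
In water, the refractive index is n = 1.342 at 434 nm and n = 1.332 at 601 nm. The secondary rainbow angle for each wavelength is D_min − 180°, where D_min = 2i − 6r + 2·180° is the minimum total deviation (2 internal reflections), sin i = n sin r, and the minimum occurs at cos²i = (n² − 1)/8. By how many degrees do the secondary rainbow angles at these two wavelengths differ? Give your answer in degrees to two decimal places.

2.59°

At 434 nm (n = 1.342): cos²i = 0.10012 → i = 71.554°, r = 44.981°, D_min = 233.222°, rainbow angle = 53.222°.
At 601 nm (n = 1.332): cos²i = 0.09678 → i = 71.875°, r = 45.520°, D_min = 230.628°, rainbow angle = 50.628°.
Angular width = |53.222° − 50.628°| = 2.594°.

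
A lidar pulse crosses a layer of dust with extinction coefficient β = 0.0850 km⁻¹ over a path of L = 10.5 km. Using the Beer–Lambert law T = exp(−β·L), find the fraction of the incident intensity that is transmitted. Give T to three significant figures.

τ = β·L = 0.0850 × 10.5 = 0.8925.
T = exp(−0.8925) = 0.4096.

0.410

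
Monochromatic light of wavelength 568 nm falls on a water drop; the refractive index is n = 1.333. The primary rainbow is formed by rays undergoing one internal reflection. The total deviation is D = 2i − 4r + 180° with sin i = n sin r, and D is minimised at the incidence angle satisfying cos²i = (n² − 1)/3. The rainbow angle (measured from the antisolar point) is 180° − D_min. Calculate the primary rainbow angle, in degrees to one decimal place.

cos²i = (1.77689 − 1)/3 = 0.25896; i = arccos(0.50888) = 59.410°.
sin r = sin 59.410°/1.333 = 0.64579; r = 40.225°.
D_min = 2·59.410° − 4·40.225° + 180° = 137.922°.
Rainbow angle = 180° − D_min = 42.078°.

42.1°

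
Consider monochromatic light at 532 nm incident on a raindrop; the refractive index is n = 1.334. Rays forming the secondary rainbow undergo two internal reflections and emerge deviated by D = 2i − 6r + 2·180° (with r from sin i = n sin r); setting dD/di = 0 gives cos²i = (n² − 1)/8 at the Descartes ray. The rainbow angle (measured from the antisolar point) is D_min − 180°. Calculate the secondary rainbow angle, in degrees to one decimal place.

51.2°

cos²i = (1.77956 − 1)/8 = 0.09744; i = arccos(0.31216) = 71.810°.
sin r = sin 71.810°/1.334 = 0.71217; r = 45.411°.
D_min = 2·71.810° − 6·45.411° + 360° = 231.153°.
Rainbow angle = D_min − 180° = 51.153°.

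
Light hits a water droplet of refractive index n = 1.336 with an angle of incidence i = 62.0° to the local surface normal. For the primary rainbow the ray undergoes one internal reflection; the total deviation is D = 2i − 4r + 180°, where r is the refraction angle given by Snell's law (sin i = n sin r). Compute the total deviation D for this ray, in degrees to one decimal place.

sin r = sin 62.0° / 1.336 = 0.8829/1.336 = 0.6609; r = 41.37°.
D = 2·62.0° − 4·41.37° + 180° = 124.00° − 165.47° + 180° = 138.53°.

138.5°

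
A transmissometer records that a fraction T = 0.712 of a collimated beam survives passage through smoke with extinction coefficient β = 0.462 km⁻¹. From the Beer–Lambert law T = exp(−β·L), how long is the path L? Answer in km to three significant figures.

0.735 km

Beer–Lambert: T = exp(−βL) ⇒ L = −ln(T)/β = −ln(0.712)/0.462 = 0.3397/0.462 = 0.7352 km.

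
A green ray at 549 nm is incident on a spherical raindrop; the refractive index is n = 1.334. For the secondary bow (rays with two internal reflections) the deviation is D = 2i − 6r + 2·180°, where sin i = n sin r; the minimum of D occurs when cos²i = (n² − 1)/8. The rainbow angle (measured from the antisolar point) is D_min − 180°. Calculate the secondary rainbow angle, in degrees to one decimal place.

cos²i = (1.77956 − 1)/8 = 0.09744; i = arccos(0.31216) = 71.810°.
sin r = sin 71.810°/1.334 = 0.71217; r = 45.411°.
D_min = 2·71.810° − 6·45.411° + 360° = 231.153°.
Rainbow angle = D_min − 180° = 51.153°.

51.2°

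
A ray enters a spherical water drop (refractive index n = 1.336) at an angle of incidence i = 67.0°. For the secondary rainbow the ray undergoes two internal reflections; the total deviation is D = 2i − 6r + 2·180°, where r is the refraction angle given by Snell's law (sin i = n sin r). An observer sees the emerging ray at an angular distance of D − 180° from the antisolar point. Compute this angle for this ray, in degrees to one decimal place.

52.7°

sin r = sin 67.0° / 1.336 = 0.9205/1.336 = 0.6890; r = 43.55°.
D = 2·67.0° − 6·43.55° + 2·180° = 134.00° − 261.31° + 360° = 232.69°.
Angle from antisolar point = D − 180° = 52.69°.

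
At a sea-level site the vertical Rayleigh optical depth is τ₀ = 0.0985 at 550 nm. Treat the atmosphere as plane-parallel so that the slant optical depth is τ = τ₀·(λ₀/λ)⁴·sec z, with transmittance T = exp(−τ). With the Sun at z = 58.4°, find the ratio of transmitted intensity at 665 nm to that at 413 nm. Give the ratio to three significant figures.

1.65

Airmass: sec 58.4° = 1.9084.
τ(665 nm) = 0.0985 × (550/665)⁴ × 1.9084 = 0.0985 × 0.4679 × 1.9084 = 0.0880.
τ(413 nm) = 0.0985 × (550/413)⁴ × 1.9084 = 0.0985 × 3.1452 × 1.9084 = 0.5912.
T(665)/T(413) = exp(τ_B − τ_A) = exp(0.5033) = 1.6541.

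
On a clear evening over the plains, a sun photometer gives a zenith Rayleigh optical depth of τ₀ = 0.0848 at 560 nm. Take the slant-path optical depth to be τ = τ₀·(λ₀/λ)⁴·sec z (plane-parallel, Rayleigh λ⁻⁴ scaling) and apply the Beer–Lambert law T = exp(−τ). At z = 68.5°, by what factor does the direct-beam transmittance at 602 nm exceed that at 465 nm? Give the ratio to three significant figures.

1.37

Airmass: sec 68.5° = 2.7285.
τ(602 nm) = 0.0848 × (560/602)⁴ × 2.7285 = 0.0848 × 0.7488 × 2.7285 = 0.1733.
τ(465 nm) = 0.0848 × (560/465)⁴ × 2.7285 = 0.0848 × 2.1035 × 2.7285 = 0.4867.
T(602)/T(465) = exp(τ_B − τ_A) = exp(0.3134) = 1.3681.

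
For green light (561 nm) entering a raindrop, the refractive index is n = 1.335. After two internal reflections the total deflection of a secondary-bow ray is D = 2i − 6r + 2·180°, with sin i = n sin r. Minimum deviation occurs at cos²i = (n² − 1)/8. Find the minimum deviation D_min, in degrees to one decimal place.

231.4°

cos²i = (1.78222 − 1)/8 = 0.09778; i = arccos(0.31269) = 71.778°.
sin r = sin 71.778°/1.335 = 0.71150; r = 45.357°.
D_min = 2·71.778° − 6·45.357° + 360° = 231.414°.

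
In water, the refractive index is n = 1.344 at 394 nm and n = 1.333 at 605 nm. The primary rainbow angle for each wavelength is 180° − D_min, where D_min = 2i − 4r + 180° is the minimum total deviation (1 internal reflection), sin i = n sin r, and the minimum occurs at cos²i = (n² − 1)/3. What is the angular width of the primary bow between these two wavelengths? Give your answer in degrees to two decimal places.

1.57°

At 394 nm (n = 1.344): cos²i = 0.26878 → i = 58.772°, r = 39.512°, D_min = 139.495°, rainbow angle = 40.505°.
At 605 nm (n = 1.333): cos²i = 0.25896 → i = 59.410°, r = 40.225°, D_min = 137.922°, rainbow angle = 42.078°.
Angular width = |40.505° − 42.078°| = 1.573°.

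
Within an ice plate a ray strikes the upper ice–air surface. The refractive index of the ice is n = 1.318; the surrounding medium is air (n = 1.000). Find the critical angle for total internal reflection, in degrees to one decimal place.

sin θ_c = n_air / n = 1.000 / 1.318 = 0.7587.
θ_c = arcsin(0.7587) = 49.35°.

49.4°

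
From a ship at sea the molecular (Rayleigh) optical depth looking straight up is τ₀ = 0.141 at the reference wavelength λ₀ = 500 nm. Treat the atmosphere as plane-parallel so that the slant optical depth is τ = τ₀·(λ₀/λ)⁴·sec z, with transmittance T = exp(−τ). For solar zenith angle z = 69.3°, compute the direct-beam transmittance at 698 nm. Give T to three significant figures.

0.900

sec 69.3° = 2.8291.
τ = 0.141 × (500/698)⁴ × 2.8291 = 0.141 × 0.2633 × 2.8291 = 0.1050.
T = exp(−0.1050) = 0.9003.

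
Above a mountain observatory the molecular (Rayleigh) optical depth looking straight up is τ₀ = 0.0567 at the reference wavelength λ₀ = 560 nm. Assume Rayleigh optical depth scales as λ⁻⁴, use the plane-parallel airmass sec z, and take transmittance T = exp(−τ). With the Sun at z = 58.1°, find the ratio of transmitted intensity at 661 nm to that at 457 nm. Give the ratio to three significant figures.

Airmass: sec 58.1° = 1.8924.
τ(661 nm) = 0.0567 × (560/661)⁴ × 1.8924 = 0.0567 × 0.5152 × 1.8924 = 0.0553.
τ(457 nm) = 0.0567 × (560/457)⁴ × 1.8924 = 0.0567 × 2.2547 × 1.8924 = 0.2419.
T(661)/T(457) = exp(τ_B − τ_A) = exp(0.1866) = 1.2052.

1.21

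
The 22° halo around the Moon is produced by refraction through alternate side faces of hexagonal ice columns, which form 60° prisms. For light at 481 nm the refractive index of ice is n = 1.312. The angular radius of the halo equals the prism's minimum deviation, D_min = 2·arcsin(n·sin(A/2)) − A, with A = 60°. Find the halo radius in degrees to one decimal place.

n·sin(A/2) = 1.312 × sin 30° = 1.312 × 0.5000 = 0.6560.
D_min = 2·arcsin(0.6560) − 60° = 2 × 40.996° − 60° = 21.991°.

22.0°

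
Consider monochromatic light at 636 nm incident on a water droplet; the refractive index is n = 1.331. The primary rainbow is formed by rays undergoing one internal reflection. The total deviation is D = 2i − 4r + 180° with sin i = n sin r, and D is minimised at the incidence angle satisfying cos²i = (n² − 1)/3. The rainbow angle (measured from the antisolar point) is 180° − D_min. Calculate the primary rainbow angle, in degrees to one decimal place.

42.4°

cos²i = (1.77156 − 1)/3 = 0.25719; i = arccos(0.50714) = 59.527°.
sin r = sin 59.527°/1.331 = 0.64753; r = 40.356°.
D_min = 2·59.527° − 4·40.356° + 180° = 137.630°.
Rainbow angle = 180° − D_min = 42.370°.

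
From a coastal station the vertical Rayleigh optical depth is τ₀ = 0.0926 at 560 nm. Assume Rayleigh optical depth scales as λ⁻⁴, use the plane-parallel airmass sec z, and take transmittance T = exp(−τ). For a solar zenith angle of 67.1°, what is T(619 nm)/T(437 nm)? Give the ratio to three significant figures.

Airmass: sec 67.1° = 2.5699.
τ(619 nm) = 0.0926 × (560/619)⁴ × 2.5699 = 0.0926 × 0.6699 × 2.5699 = 0.1594.
τ(437 nm) = 0.0926 × (560/437)⁴ × 2.5699 = 0.0926 × 2.6967 × 2.5699 = 0.6417.
T(619)/T(437) = exp(τ_B − τ_A) = exp(0.4823) = 1.6198.

1.62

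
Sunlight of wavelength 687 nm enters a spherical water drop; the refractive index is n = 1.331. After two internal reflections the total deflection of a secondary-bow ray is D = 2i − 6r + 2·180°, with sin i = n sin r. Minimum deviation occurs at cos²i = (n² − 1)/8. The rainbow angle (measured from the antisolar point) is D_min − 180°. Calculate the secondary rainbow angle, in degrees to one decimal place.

50.4°

cos²i = (1.77156 − 1)/8 = 0.09645; i = arccos(0.31056) = 71.907°.
sin r = sin 71.907°/1.331 = 0.71417; r = 45.575°.
D_min = 2·71.907° − 6·45.575° + 360° = 230.365°.
Rainbow angle = D_min − 180° = 50.365°.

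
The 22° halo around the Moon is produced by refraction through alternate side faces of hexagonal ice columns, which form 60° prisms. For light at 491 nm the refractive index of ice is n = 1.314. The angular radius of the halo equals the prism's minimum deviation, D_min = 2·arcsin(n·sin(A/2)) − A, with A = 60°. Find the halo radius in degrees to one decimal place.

n·sin(A/2) = 1.314 × sin 30° = 1.314 × 0.5000 = 0.6570.
D_min = 2·arcsin(0.6570) − 60° = 2 × 41.071° − 60° = 22.143°.

22.1°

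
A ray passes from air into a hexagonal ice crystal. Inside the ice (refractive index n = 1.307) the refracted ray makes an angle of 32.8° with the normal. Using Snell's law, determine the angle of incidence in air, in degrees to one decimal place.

Snell: sin θ_i = n · sin θ_r = 1.307 × sin 32.8° = 1.307 × 0.5417 = 0.7080.
θ_i = arcsin(0.7080) = 45.07°.

45.1°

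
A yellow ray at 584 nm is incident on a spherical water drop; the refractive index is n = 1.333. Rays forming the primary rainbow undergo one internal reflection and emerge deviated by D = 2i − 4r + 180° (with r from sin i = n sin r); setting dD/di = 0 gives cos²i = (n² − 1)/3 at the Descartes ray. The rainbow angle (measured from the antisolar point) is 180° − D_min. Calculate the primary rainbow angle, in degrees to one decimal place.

42.1°

cos²i = (1.77689 − 1)/3 = 0.25896; i = arccos(0.50888) = 59.410°.
sin r = sin 59.410°/1.333 = 0.64579; r = 40.225°.
D_min = 2·59.410° − 4·40.225° + 180° = 137.922°.
Rainbow angle = 180° − D_min = 42.078°.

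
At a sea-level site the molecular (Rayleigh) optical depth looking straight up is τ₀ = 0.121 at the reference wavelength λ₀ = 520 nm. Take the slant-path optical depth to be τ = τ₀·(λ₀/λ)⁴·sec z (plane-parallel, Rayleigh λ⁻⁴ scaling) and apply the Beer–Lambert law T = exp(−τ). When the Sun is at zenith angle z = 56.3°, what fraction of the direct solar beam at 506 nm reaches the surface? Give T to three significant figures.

sec 56.3° = 1.8023.
τ = 0.121 × (520/506)⁴ × 1.8023 = 0.121 × 1.1154 × 1.8023 = 0.2432.
T = exp(−0.2432) = 0.7841.

0.784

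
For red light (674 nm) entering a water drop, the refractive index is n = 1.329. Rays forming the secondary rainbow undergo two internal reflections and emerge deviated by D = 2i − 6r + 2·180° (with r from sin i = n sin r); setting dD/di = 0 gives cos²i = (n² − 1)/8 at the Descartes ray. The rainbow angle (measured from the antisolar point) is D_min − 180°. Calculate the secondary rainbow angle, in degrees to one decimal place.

cos²i = (1.76624 − 1)/8 = 0.09578; i = arccos(0.30948) = 71.972°.
sin r = sin 71.972°/1.329 = 0.71550; r = 45.685°.
D_min = 2·71.972° − 6·45.685° + 360° = 229.837°.
Rainbow angle = D_min − 180° = 49.837°.

49.8°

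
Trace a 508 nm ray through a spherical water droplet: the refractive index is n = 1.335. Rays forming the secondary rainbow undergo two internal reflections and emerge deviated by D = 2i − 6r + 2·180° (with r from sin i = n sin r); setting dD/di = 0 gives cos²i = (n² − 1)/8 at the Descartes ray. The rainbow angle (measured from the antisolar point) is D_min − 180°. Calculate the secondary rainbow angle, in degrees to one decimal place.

51.4°

cos²i = (1.78222 − 1)/8 = 0.09778; i = arccos(0.31269) = 71.778°.
sin r = sin 71.778°/1.335 = 0.71150; r = 45.357°.
D_min = 2·71.778° − 6·45.357° + 360° = 231.414°.
Rainbow angle = D_min − 180° = 51.414°.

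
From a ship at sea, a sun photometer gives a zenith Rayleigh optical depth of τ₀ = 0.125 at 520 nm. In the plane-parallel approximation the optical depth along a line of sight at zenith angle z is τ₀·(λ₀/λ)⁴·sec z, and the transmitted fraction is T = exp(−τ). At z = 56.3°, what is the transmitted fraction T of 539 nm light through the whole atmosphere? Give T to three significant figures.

0.823

sec 56.3° = 1.8023.
τ = 0.125 × (520/539)⁴ × 1.8023 = 0.125 × 0.8663 × 1.8023 = 0.1952.
T = exp(−0.1952) = 0.8227.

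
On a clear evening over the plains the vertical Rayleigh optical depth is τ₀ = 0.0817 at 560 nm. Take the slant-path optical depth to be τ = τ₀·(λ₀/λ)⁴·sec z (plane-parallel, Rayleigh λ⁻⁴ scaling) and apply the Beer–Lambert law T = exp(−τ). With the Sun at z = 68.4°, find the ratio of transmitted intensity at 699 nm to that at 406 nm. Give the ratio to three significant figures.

Airmass: sec 68.4° = 2.7165.
τ(699 nm) = 0.0817 × (560/699)⁴ × 2.7165 = 0.0817 × 0.4119 × 2.7165 = 0.0914.
τ(406 nm) = 0.0817 × (560/406)⁴ × 2.7165 = 0.0817 × 3.6195 × 2.7165 = 0.8033.
T(699)/T(406) = exp(τ_B − τ_A) = exp(0.7119) = 2.0378.

2.04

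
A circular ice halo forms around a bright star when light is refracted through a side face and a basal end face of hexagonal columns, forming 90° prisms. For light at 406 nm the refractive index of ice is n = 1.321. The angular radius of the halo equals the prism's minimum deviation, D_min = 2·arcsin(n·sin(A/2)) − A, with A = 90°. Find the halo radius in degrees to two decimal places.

48.16°

n·sin(A/2) = 1.321 × sin 45° = 1.321 × 0.7071 = 0.9341.
D_min = 2·arcsin(0.9341) − 90° = 2 × 69.081° − 90° = 48.163°.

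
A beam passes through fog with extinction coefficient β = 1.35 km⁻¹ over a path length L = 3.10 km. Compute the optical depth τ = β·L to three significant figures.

4.19

τ = β·L = 1.35 × 3.10 = 4.1850.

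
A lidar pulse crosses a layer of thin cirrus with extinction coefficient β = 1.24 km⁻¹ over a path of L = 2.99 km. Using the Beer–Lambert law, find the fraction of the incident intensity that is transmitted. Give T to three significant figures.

τ = β·L = 1.24 × 2.99 = 3.7076.
T = exp(−3.7076) = 0.0245.

0.0245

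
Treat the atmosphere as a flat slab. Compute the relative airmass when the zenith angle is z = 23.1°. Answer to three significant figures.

1.09

X = sec z = 1/cos 23.1° = 1/0.9198 = 1.0872.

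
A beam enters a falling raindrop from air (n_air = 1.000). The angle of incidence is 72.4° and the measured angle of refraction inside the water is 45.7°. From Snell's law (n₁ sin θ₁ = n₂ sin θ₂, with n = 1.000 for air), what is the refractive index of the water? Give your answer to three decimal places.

n = sin θ_i / sin θ_r = sin 72.4° / sin 45.7° = 0.9532 / 0.7157 = 1.3318.

1.332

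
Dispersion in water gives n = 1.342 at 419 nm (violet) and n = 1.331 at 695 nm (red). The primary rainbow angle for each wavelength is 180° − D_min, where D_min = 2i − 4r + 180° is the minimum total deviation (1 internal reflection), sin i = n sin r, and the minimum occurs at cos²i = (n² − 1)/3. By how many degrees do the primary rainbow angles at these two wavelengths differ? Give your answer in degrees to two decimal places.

1.58°

At 419 nm (n = 1.342): cos²i = 0.26699 → i = 58.888°, r = 39.641°, D_min = 139.213°, rainbow angle = 40.787°.
At 695 nm (n = 1.331): cos²i = 0.25719 → i = 59.527°, r = 40.356°, D_min = 137.630°, rainbow angle = 42.370°.
Angular width = |40.787° − 42.370°| = 1.583°.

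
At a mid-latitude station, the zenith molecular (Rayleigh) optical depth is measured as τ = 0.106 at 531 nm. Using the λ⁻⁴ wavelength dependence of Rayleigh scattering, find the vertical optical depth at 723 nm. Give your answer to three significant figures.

0.0308

τ(723 nm) = τ(531 nm) × (531/723)⁴ = 0.106 × (0.7344)⁴ = 0.106 × 0.2910 = 0.0308.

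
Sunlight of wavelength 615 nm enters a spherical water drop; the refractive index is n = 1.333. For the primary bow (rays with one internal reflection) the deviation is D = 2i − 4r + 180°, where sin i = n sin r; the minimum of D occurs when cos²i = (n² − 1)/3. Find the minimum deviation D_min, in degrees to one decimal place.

cos²i = (1.77689 − 1)/3 = 0.25896; i = arccos(0.50888) = 59.410°.
sin r = sin 59.410°/1.333 = 0.64579; r = 40.225°.
D_min = 2·59.410° − 4·40.225° + 180° = 137.922°.

137.9°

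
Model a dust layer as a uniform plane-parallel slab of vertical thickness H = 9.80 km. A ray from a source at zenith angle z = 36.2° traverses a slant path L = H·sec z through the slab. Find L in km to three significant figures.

sec z = 1/cos 36.2° = 1.2392.
L = 9.80 × 1.2392 = 12.144 km.

12.1 km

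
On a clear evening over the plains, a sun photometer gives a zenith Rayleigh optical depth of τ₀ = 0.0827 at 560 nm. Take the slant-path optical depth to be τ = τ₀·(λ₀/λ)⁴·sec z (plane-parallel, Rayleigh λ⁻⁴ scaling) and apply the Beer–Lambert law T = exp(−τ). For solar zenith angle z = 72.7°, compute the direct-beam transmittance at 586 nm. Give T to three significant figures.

sec 72.7° = 3.3628.
τ = 0.0827 × (560/586)⁴ × 3.3628 = 0.0827 × 0.8340 × 3.3628 = 0.2319.
T = exp(−0.2319) = 0.7930.

0.793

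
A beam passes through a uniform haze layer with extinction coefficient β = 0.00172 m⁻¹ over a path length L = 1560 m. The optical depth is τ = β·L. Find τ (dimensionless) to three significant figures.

τ = β·L = 0.00172 × 1560 = 2.6832.

2.68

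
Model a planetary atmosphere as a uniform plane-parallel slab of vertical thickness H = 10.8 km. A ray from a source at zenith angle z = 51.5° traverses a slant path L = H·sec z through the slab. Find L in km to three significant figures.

sec z = 1/cos 51.5° = 1.6064.
L = 10.8 × 1.6064 = 17.349 km.

17.3 km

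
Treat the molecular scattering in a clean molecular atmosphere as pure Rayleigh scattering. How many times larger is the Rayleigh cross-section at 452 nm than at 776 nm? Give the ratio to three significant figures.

8.69

Rayleigh scattering ∝ λ⁻⁴, so the ratio of coefficients is the inverse fourth power of the wavelength ratio.
σ(452)/σ(776) = (776/452)⁴ = (1.7168)⁴ = 8.687.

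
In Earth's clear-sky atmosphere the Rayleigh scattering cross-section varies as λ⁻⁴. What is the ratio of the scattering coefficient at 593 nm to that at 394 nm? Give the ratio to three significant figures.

0.195

Rayleigh scattering ∝ λ⁻⁴, so the ratio of coefficients is the inverse fourth power of the wavelength ratio.
σ(593)/σ(394) = (394/593)⁴ = (0.6644)⁴ = 0.1949.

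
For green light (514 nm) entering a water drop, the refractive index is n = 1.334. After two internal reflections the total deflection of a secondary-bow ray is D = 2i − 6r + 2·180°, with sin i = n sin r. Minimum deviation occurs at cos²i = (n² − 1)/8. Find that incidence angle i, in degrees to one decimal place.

71.8°

cos²i = (1.334² − 1)/8 = (1.77956 − 1)/8 = 0.09744.
cos i = 0.31216, so i = 71.810°.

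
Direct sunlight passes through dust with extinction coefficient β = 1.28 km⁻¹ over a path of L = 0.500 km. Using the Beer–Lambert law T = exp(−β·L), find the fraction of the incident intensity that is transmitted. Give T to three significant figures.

0.527

τ = β·L = 1.28 × 0.500 = 0.6400.
T = exp(−0.6400) = 0.5273.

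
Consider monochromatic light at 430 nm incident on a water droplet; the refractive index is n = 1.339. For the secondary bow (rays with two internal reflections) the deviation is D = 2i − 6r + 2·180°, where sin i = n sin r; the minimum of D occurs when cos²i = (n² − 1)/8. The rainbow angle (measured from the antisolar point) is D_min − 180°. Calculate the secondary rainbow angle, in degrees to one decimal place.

52.5°

cos²i = (1.79292 − 1)/8 = 0.09912; i = arccos(0.31483) = 71.650°.
sin r = sin 71.650°/1.339 = 0.70885; r = 45.141°.
D_min = 2·71.650° − 6·45.141° + 360° = 232.451°.
Rainbow angle = D_min − 180° = 52.451°.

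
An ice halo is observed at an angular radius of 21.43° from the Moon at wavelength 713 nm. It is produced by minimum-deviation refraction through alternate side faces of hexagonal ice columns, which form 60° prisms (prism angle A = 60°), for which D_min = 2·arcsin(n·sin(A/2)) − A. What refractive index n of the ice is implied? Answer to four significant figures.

1.305

Rearranging: n = sin((D_min + A)/2) / sin(A/2).
(D_min + A)/2 = (21.43° + 60°)/2 = 40.715°.
n = sin 40.715° / sin 30° = 0.6523 / 0.5000 = 1.3046.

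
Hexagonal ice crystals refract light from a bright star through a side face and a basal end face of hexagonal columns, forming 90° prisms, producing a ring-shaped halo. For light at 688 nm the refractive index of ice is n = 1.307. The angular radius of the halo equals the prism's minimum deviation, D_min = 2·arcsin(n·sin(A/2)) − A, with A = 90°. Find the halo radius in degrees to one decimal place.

n·sin(A/2) = 1.307 × sin 45° = 1.307 × 0.7071 = 0.9242.
D_min = 2·arcsin(0.9242) − 90° = 2 × 67.546° − 90° = 45.093°.

45.1°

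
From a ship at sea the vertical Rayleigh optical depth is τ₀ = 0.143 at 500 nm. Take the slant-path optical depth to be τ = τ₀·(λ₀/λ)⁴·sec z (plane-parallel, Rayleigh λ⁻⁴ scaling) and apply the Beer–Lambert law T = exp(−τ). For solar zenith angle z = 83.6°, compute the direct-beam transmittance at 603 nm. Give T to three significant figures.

0.545

sec 83.6° = 8.9711.
τ = 0.143 × (500/603)⁴ × 8.9711 = 0.143 × 0.4727 × 8.9711 = 0.6064.
T = exp(−0.6064) = 0.5453.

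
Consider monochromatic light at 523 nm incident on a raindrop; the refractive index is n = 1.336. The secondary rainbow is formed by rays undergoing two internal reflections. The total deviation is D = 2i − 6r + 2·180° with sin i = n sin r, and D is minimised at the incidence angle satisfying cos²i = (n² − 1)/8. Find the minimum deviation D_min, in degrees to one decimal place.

231.7°

cos²i = (1.78490 − 1)/8 = 0.09811; i = arccos(0.31323) = 71.746°.
sin r = sin 71.746°/1.336 = 0.71084; r = 45.303°.
D_min = 2·71.746° − 6·45.303° + 360° = 231.674°.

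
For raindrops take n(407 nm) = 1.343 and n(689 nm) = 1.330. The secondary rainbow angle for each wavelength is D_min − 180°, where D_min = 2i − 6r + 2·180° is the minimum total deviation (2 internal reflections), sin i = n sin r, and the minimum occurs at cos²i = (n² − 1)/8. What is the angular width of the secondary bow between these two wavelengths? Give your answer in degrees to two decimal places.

At 407 nm (n = 1.343): cos²i = 0.10046 → i = 71.522°, r = 44.928°, D_min = 233.478°, rainbow angle = 53.478°.
At 689 nm (n = 1.330): cos²i = 0.09611 → i = 71.940°, r = 45.630°, D_min = 230.101°, rainbow angle = 50.101°.
Angular width = |53.478° − 50.101°| = 3.377°.

3.38°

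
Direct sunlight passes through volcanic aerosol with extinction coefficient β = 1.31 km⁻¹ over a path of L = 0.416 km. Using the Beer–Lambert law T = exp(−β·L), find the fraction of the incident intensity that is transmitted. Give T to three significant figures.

τ = β·L = 1.31 × 0.416 = 0.5450.
T = exp(−0.5450) = 0.5799.

0.580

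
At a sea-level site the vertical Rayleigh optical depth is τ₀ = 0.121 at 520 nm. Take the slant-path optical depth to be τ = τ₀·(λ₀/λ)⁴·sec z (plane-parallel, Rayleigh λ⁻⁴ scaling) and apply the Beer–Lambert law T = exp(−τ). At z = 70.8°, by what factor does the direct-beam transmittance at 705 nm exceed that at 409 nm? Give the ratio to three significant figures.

Airmass: sec 70.8° = 3.0407.
τ(705 nm) = 0.121 × (520/705)⁴ × 3.0407 = 0.121 × 0.2960 × 3.0407 = 0.1089.
τ(409 nm) = 0.121 × (520/409)⁴ × 3.0407 = 0.121 × 2.6129 × 3.0407 = 0.9614.
T(705)/T(409) = exp(τ_B − τ_A) = exp(0.8525) = 2.3454.

2.35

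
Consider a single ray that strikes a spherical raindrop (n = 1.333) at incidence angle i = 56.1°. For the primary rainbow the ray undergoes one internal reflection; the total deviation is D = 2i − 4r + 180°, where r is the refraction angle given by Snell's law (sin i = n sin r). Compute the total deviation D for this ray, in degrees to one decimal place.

sin r = sin 56.1° / 1.333 = 0.8300/1.333 = 0.6227; r = 38.51°.
D = 2·56.1° − 4·38.51° + 180° = 112.20° − 154.04° + 180° = 138.16°.

138.2°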